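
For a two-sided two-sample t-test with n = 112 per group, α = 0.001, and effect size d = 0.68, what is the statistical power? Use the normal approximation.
Power ≈ 0.96

Power calculation (two-sample t-test, normal approximation):
z_β = d · √(n/2) - z_{α/2}
z_β = 0.68 · √(112/2) - 3.291
z_β = 0.68 · 7.483 - 3.291
z_β = 1.798

Power = Φ(z_β) = Φ(1.798) ≈ 0.964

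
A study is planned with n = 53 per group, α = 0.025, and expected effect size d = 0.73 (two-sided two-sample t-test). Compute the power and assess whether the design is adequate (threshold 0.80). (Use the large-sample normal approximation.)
Power ≈ 0.94; the study is adequately powered (power ≥ 0.80)

Power calculation (two-sample t-test, normal approximation):
z_β = d · √(n/2) - z_{α/2}
z_β = 0.73 · √(53/2) - 2.241
z_β = 0.73 · 5.148 - 2.241
z_β = 1.517

Power = Φ(z_β) = Φ(1.517) ≈ 0.935

Effect size d = 0.73 is medium by Cohen's convention (0.2/0.5/0.8).

Threshold: power ≥ 0.80 is conventionally adequate.
Power ≈ 0.94 → the study is adequately powered (power ≥ 0.80).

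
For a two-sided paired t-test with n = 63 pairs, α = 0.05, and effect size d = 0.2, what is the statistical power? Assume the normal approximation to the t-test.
Power ≈ 0.35

Power calculation (paired t-test, normal approximation):
z_β = d · √n - z_{α/2}
z_β = 0.2 · √63 - 1.960
z_β = 0.2 · 7.937 - 1.960
z_β = -0.373

Power = Φ(z_β) = Φ(-0.373) ≈ 0.355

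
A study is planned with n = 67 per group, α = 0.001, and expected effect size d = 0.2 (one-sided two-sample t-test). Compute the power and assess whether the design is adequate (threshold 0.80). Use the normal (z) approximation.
Power ≈ 0.03; the study is underpowered (power < 0.80)

Power calculation (two-sample t-test, normal approximation):
z_β = d · √(n/2) - z_α
z_β = 0.2 · √(67/2) - 3.090
z_β = 0.2 · 5.788 - 3.090
z_β = -1.933

Power = Φ(z_β) = Φ(-1.933) ≈ 0.027

Effect size d = 0.2 is small by Cohen's convention (0.2/0.5/0.8).

Threshold: power ≥ 0.80 is conventionally adequate.
Power ≈ 0.03 → the study is underpowered (power < 0.80).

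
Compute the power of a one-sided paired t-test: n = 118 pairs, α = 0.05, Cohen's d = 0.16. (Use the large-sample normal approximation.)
Power ≈ 0.54

Power calculation (paired t-test, normal approximation):
z_β = d · √n - z_α
z_β = 0.16 · √118 - 1.645
z_β = 0.16 · 10.863 - 1.645
z_β = 0.093

Power = Φ(z_β) = Φ(0.093) ≈ 0.537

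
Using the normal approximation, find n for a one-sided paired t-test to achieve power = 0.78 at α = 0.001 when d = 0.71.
n = 30 pairs

Sample size formula (paired t-test, normal approximation):
n = ((z_α + z_β) / d)²

z_α = 3.090 (for α = 0.001, one-sided)
z_β = 0.772 (for power = 0.78)
d = 0.71

n = ((3.090 + 0.772) / 0.71)²
n = (5.439)²
n ≈ 29.58
Round up to the next whole number: n = 30 pairs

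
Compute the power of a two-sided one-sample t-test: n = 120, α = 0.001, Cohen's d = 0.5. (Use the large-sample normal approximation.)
Power ≈ 0.99

Power calculation (one-sample t-test, normal approximation):
z_β = d · √n - z_{α/2}
z_β = 0.5 · √120 - 3.291
z_β = 0.5 · 10.954 - 3.291
z_β = 2.187

Power = Φ(z_β) = Φ(2.187) ≈ 0.986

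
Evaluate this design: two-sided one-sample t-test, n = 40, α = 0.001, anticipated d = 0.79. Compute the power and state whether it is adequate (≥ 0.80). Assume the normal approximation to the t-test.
Power ≈ 0.96; the study is adequately powered (power ≥ 0.80)

Power calculation (one-sample t-test, normal approximation):
z_β = d · √n - z_{α/2}
z_β = 0.79 · √40 - 3.291
z_β = 0.79 · 6.325 - 3.291
z_β = 1.706

Power = Φ(z_β) = Φ(1.706) ≈ 0.956

Effect size d = 0.79 is medium by Cohen's convention (0.2/0.5/0.8).

Threshold: power ≥ 0.80 is conventionally adequate.
Power ≈ 0.96 → the study is adequately powered (power ≥ 0.80).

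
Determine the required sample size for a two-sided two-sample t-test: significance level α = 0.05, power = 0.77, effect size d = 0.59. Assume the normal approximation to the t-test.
n = 42 per group

Sample size formula (two-sample t-test, normal approximation):
n = 2 · ((z_{α/2} + z_β) / d)²

z_{α/2} = 1.960 (for α = 0.05, two-sided)
z_β = 0.739 (for power = 0.77)
d = 0.59

n = 2 · ((1.960 + 0.739) / 0.59)²
n = 2 · (4.575)²
n ≈ 41.86
Round up to the next whole number: n = 42 per group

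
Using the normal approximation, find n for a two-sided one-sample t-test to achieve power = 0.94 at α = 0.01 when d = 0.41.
n = 102

Sample size formula (one-sample t-test, normal approximation):
n = ((z_{α/2} + z_β) / d)²

z_{α/2} = 2.576 (for α = 0.01, two-sided)
z_β = 1.555 (for power = 0.94)
d = 0.41

n = ((2.576 + 1.555) / 0.41)²
n = (10.076)²
n ≈ 101.53
Round up to the next whole number: n = 102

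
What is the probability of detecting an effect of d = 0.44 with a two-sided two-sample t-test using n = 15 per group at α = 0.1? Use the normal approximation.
Power ≈ 0.33

Power calculation (two-sample t-test, normal approximation):
z_β = d · √(n/2) - z_{α/2}
z_β = 0.44 · √(15/2) - 1.645
z_β = 0.44 · 2.739 - 1.645
z_β = -0.440

Power = Φ(z_β) = Φ(-0.440) ≈ 0.330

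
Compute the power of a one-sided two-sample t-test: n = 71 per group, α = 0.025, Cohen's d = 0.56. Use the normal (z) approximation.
Power ≈ 0.92

Power calculation (two-sample t-test, normal approximation):
z_β = d · √(n/2) - z_α
z_β = 0.56 · √(71/2) - 1.960
z_β = 0.56 · 5.958 - 1.960
z_β = 1.377

Power = Φ(z_β) = Φ(1.377) ≈ 0.916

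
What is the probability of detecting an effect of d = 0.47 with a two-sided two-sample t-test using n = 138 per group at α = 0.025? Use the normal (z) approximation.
Power ≈ 0.95

Power calculation (two-sample t-test, normal approximation):
z_β = d · √(n/2) - z_{α/2}
z_β = 0.47 · √(138/2) - 2.241
z_β = 0.47 · 8.307 - 2.241
z_β = 1.663

Power = Φ(z_β) = Φ(1.663) ≈ 0.952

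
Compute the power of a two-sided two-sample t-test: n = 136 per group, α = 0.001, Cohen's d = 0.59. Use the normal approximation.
Power ≈ 0.94

Power calculation (two-sample t-test, normal approximation):
z_β = d · √(n/2) - z_{α/2}
z_β = 0.59 · √(136/2) - 3.291
z_β = 0.59 · 8.246 - 3.291
z_β = 1.575

Power = Φ(z_β) = Φ(1.575) ≈ 0.942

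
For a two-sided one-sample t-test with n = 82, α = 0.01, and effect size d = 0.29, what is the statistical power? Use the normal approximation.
Power ≈ 0.52

Power calculation (one-sample t-test, normal approximation):
z_β = d · √n - z_{α/2}
z_β = 0.29 · √82 - 2.576
z_β = 0.29 · 9.055 - 2.576
z_β = 0.050

Power = Φ(z_β) = Φ(0.050) ≈ 0.520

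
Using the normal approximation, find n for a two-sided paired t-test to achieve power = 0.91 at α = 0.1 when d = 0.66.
n = 21 pairs

Sample size formula (paired t-test, normal approximation):
n = ((z_{α/2} + z_β) / d)²

z_{α/2} = 1.645 (for α = 0.1, two-sided)
z_β = 1.341 (for power = 0.91)
d = 0.66

n = ((1.645 + 1.341) / 0.66)²
n = (4.524)²
n ≈ 20.47
Round up to the next whole number: n = 21 pairs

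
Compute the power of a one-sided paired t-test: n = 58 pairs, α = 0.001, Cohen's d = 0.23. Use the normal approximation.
Power ≈ 0.09

Power calculation (paired t-test, normal approximation):
z_β = d · √n - z_α
z_β = 0.23 · √58 - 3.090
z_β = 0.23 · 7.616 - 3.090
z_β = -1.339

Power = Φ(z_β) = Φ(-1.339) ≈ 0.090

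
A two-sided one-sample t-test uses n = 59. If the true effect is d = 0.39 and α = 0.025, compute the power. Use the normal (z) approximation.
Power ≈ 0.77

Power calculation (one-sample t-test, normal approximation):
z_β = d · √n - z_{α/2}
z_β = 0.39 · √59 - 2.241
z_β = 0.39 · 7.681 - 2.241
z_β = 0.754

Power = Φ(z_β) = Φ(0.754) ≈ 0.775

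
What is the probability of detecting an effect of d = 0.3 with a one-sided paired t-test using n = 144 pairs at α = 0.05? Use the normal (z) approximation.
Power ≈ 0.97

Power calculation (paired t-test, normal approximation):
z_β = d · √n - z_α
z_β = 0.3 · √144 - 1.645
z_β = 0.3 · 12.000 - 1.645
z_β = 1.955

Power = Φ(z_β) = Φ(1.955) ≈ 0.975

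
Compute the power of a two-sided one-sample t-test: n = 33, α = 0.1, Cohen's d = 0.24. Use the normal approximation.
Power ≈ 0.40

Power calculation (one-sample t-test, normal approximation):
z_β = d · √n - z_{α/2}
z_β = 0.24 · √33 - 1.645
z_β = 0.24 · 5.745 - 1.645
z_β = -0.266

Power = Φ(z_β) = Φ(-0.266) ≈ 0.395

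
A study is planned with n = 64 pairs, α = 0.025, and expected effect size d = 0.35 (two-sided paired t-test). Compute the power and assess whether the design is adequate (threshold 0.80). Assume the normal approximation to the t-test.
Power ≈ 0.71; the study is underpowered (power < 0.80)

Power calculation (paired t-test, normal approximation):
z_β = d · √n - z_{α/2}
z_β = 0.35 · √64 - 2.241
z_β = 0.35 · 8.000 - 2.241
z_β = 0.559

Power = Φ(z_β) = Φ(0.559) ≈ 0.712

Effect size d = 0.35 is small by Cohen's convention (0.2/0.5/0.8).

Threshold: power ≥ 0.80 is conventionally adequate.
Power ≈ 0.71 → the study is underpowered (power < 0.80).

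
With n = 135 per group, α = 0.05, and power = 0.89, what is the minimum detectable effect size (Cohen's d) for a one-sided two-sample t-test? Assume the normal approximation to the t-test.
d ≈ 0.35

Minimum detectable effect (two-sample t-test, normal approximation):
d = (z_α + z_β) / √(n/2)
d = (1.645 + 1.227) / √(135/2)
d = 2.871 / 8.216
d ≈ 0.35

By Cohen's convention (0.2 small / 0.5 medium / 0.8 large): small effect.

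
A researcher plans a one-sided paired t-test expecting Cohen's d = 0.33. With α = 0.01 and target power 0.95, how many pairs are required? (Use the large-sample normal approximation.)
n = 145 pairs

Sample size formula (paired t-test, normal approximation):
n = ((z_α + z_β) / d)²

z_α = 2.326 (for α = 0.01, one-sided)
z_β = 1.645 (for power = 0.95)
d = 0.33

n = ((2.326 + 1.645) / 0.33)²
n = (12.033)²
n ≈ 144.79
Round up to the next whole number: n = 145 pairs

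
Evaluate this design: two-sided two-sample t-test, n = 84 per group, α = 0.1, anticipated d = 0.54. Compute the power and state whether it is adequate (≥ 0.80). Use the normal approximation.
Power ≈ 0.97; the study is adequately powered (power ≥ 0.80)

Power calculation (two-sample t-test, normal approximation):
z_β = d · √(n/2) - z_{α/2}
z_β = 0.54 · √(84/2) - 1.645
z_β = 0.54 · 6.481 - 1.645
z_β = 1.855

Power = Φ(z_β) = Φ(1.855) ≈ 0.968

Effect size d = 0.54 is medium by Cohen's convention (0.2/0.5/0.8).

Threshold: power ≥ 0.80 is conventionally adequate.
Power ≈ 0.97 → the study is adequately powered (power ≥ 0.80).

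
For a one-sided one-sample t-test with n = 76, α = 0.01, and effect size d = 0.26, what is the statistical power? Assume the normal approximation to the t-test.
Power ≈ 0.48

Power calculation (one-sample t-test, normal approximation):
z_β = d · √n - z_α
z_β = 0.26 · √76 - 2.326
z_β = 0.26 · 8.718 - 2.326
z_β = -0.060

Power = Φ(z_β) = Φ(-0.060) ≈ 0.476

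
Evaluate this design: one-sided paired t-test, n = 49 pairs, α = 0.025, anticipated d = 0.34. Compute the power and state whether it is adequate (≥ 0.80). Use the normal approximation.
Power ≈ 0.66; the study is underpowered (power < 0.80)

Power calculation (paired t-test, normal approximation):
z_β = d · √n - z_α
z_β = 0.34 · √49 - 1.960
z_β = 0.34 · 7.000 - 1.960
z_β = 0.420

Power = Φ(z_β) = Φ(0.420) ≈ 0.663

Effect size d = 0.34 is small by Cohen's convention (0.2/0.5/0.8).

Threshold: power ≥ 0.80 is conventionally adequate.
Power ≈ 0.66 → the study is underpowered (power < 0.80).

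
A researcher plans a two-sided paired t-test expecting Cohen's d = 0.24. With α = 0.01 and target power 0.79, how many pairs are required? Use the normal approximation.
n = 199 pairs

Sample size formula (paired t-test, normal approximation):
n = ((z_{α/2} + z_β) / d)²

z_{α/2} = 2.576 (for α = 0.01, two-sided)
z_β = 0.806 (for power = 0.79)
d = 0.24

n = ((2.576 + 0.806) / 0.24)²
n = (14.092)²
n ≈ 198.58
Round up to the next whole number: n = 199 pairs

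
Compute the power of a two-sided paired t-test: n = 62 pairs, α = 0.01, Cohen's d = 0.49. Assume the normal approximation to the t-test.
Power ≈ 0.90

Power calculation (paired t-test, normal approximation):
z_β = d · √n - z_{α/2}
z_β = 0.49 · √62 - 2.576
z_β = 0.49 · 7.874 - 2.576
z_β = 1.282

Power = Φ(z_β) = Φ(1.282) ≈ 0.900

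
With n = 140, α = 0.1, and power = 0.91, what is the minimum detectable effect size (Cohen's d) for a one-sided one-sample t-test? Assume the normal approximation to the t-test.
d ≈ 0.22

Minimum detectable effect (one-sample t-test, normal approximation):
d = (z_α + z_β) / √n
d = (1.282 + 1.341) / √140
d = 2.622 / 11.832
d ≈ 0.22

By Cohen's convention (0.2 small / 0.5 medium / 0.8 large): small effect.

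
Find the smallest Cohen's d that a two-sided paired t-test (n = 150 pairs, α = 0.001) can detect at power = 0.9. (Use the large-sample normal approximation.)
d ≈ 0.37

Minimum detectable effect (paired t-test, normal approximation):
d = (z_{α/2} + z_β) / √n
d = (3.291 + 1.282) / √150
d = 4.572 / 12.247
d ≈ 0.37

By Cohen's convention (0.2 small / 0.5 medium / 0.8 large): small effect.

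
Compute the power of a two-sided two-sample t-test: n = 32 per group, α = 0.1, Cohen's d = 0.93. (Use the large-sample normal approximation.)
Power ≈ 0.98

Power calculation (two-sample t-test, normal approximation):
z_β = d · √(n/2) - z_{α/2}
z_β = 0.93 · √(32/2) - 1.645
z_β = 0.93 · 4.000 - 1.645
z_β = 2.075

Power = Φ(z_β) = Φ(2.075) ≈ 0.981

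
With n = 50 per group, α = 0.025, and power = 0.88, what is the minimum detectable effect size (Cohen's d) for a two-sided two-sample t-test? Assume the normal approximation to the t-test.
d ≈ 0.68

Minimum detectable effect (two-sample t-test, normal approximation):
d = (z_{α/2} + z_β) / √(n/2)
d = (2.241 + 1.175) / √(50/2)
d = 3.416 / 5.000
d ≈ 0.68

By Cohen's convention (0.2 small / 0.5 medium / 0.8 large): medium effect.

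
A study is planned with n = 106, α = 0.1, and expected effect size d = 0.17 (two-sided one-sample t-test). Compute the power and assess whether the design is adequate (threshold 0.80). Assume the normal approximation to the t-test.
Power ≈ 0.54; the study is underpowered (power < 0.80)

Power calculation (one-sample t-test, normal approximation):
z_β = d · √n - z_{α/2}
z_β = 0.17 · √106 - 1.645
z_β = 0.17 · 10.296 - 1.645
z_β = 0.105

Power = Φ(z_β) = Φ(0.105) ≈ 0.542

Effect size d = 0.17 is very small by Cohen's convention (0.2/0.5/0.8).

Threshold: power ≥ 0.80 is conventionally adequate.
Power ≈ 0.54 → the study is underpowered (power < 0.80).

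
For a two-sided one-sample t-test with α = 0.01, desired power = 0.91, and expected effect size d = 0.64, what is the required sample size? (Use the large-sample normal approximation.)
n = 38

Sample size formula (one-sample t-test, normal approximation):
n = ((z_{α/2} + z_β) / d)²

z_{α/2} = 2.576 (for α = 0.01, two-sided)
z_β = 1.341 (for power = 0.91)
d = 0.64

n = ((2.576 + 1.341) / 0.64)²
n = (6.120)²
n ≈ 37.45
Round up to the next whole number: n = 38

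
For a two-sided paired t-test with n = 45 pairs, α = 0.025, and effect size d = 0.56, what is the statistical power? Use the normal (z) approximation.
Power ≈ 0.94

Power calculation (paired t-test, normal approximation):
z_β = d · √n - z_{α/2}
z_β = 0.56 · √45 - 2.241
z_β = 0.56 · 6.708 - 2.241
z_β = 1.515

Power = Φ(z_β) = Φ(1.515) ≈ 0.935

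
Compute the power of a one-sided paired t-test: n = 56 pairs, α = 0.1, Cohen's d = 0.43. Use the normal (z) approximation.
Power ≈ 0.97

Power calculation (paired t-test, normal approximation):
z_β = d · √n - z_α
z_β = 0.43 · √56 - 1.282
z_β = 0.43 · 7.483 - 1.282
z_β = 1.936

Power = Φ(z_β) = Φ(1.936) ≈ 0.974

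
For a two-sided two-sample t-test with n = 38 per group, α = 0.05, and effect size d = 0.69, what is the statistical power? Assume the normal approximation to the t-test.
Power ≈ 0.85

Power calculation (two-sample t-test, normal approximation):
z_β = d · √(n/2) - z_{α/2}
z_β = 0.69 · √(38/2) - 1.960
z_β = 0.69 · 4.359 - 1.960
z_β = 1.048

Power = Φ(z_β) = Φ(1.048) ≈ 0.853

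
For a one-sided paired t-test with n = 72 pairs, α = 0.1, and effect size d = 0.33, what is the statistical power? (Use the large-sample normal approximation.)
Power ≈ 0.94

Power calculation (paired t-test, normal approximation):
z_β = d · √n - z_α
z_β = 0.33 · √72 - 1.282
z_β = 0.33 · 8.485 - 1.282
z_β = 1.519

Power = Φ(z_β) = Φ(1.519) ≈ 0.936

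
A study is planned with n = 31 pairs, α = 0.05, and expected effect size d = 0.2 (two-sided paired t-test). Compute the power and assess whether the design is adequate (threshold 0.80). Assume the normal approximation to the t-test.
Power ≈ 0.20; the study is underpowered (power < 0.80)

Power calculation (paired t-test, normal approximation):
z_β = d · √n - z_{α/2}
z_β = 0.2 · √31 - 1.960
z_β = 0.2 · 5.568 - 1.960
z_β = -0.846

Power = Φ(z_β) = Φ(-0.846) ≈ 0.199

Effect size d = 0.2 is small by Cohen's convention (0.2/0.5/0.8).

Threshold: power ≥ 0.80 is conventionally adequate.
Power ≈ 0.20 → the study is underpowered (power < 0.80).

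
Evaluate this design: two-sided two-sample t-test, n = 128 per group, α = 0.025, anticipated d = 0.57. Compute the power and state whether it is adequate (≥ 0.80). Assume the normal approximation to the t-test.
Power ≈ 0.99; the study is adequately powered (power ≥ 0.80)

Power calculation (two-sample t-test, normal approximation):
z_β = d · √(n/2) - z_{α/2}
z_β = 0.57 · √(128/2) - 2.241
z_β = 0.57 · 8.000 - 2.241
z_β = 2.319

Power = Φ(z_β) = Φ(2.319) ≈ 0.990

Effect size d = 0.57 is medium by Cohen's convention (0.2/0.5/0.8).

Threshold: power ≥ 0.80 is conventionally adequate.
Power ≈ 0.99 → the study is adequately powered (power ≥ 0.80).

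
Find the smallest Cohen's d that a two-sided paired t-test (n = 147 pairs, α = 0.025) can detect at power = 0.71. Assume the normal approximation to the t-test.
d ≈ 0.23

Minimum detectable effect (paired t-test, normal approximation):
d = (z_{α/2} + z_β) / √n
d = (2.241 + 0.553) / √147
d = 2.795 / 12.124
d ≈ 0.23

By Cohen's convention (0.2 small / 0.5 medium / 0.8 large): small effect.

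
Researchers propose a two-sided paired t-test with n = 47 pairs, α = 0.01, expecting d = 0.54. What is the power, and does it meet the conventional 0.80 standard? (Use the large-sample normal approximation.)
Power ≈ 0.87; the study is adequately powered (power ≥ 0.80)

Power calculation (paired t-test, normal approximation):
z_β = d · √n - z_{α/2}
z_β = 0.54 · √47 - 2.576
z_β = 0.54 · 6.856 - 2.576
z_β = 1.126

Power = Φ(z_β) = Φ(1.126) ≈ 0.870

Effect size d = 0.54 is medium by Cohen's convention (0.2/0.5/0.8).

Threshold: power ≥ 0.80 is conventionally adequate.
Power ≈ 0.87 → the study is adequately powered (power ≥ 0.80).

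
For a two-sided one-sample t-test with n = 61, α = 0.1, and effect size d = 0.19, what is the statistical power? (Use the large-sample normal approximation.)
Power ≈ 0.44

Power calculation (one-sample t-test, normal approximation):
z_β = d · √n - z_{α/2}
z_β = 0.19 · √61 - 1.645
z_β = 0.19 · 7.810 - 1.645
z_β = -0.161

Power = Φ(z_β) = Φ(-0.161) ≈ 0.436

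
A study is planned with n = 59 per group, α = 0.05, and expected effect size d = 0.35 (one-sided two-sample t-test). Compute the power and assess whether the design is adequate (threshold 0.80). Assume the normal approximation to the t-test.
Power ≈ 0.60; the study is underpowered (power < 0.80)

Power calculation (two-sample t-test, normal approximation):
z_β = d · √(n/2) - z_α
z_β = 0.35 · √(59/2) - 1.645
z_β = 0.35 · 5.431 - 1.645
z_β = 0.256

Power = Φ(z_β) = Φ(0.256) ≈ 0.601

Effect size d = 0.35 is small by Cohen's convention (0.2/0.5/0.8).

Threshold: power ≥ 0.80 is conventionally adequate.
Power ≈ 0.60 → the study is underpowered (power < 0.80).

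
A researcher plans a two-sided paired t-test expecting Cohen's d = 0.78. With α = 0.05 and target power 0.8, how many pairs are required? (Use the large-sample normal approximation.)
n = 13 pairs

Sample size formula (paired t-test, normal approximation):
n = ((z_{α/2} + z_β) / d)²

z_{α/2} = 1.960 (for α = 0.05, two-sided)
z_β = 0.842 (for power = 0.8)
d = 0.78

n = ((1.960 + 0.842) / 0.78)²
n = (3.592)²
n ≈ 12.90
Round up to the next whole number: n = 13 pairs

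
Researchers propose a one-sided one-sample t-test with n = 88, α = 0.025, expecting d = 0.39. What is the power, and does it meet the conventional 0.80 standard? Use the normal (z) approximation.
Power ≈ 0.96; the study is adequately powered (power ≥ 0.80)

Power calculation (one-sample t-test, normal approximation):
z_β = d · √n - z_α
z_β = 0.39 · √88 - 1.960
z_β = 0.39 · 9.381 - 1.960
z_β = 1.699

Power = Φ(z_β) = Φ(1.699) ≈ 0.955

Effect size d = 0.39 is small by Cohen's convention (0.2/0.5/0.8).

Threshold: power ≥ 0.80 is conventionally adequate.
Power ≈ 0.96 → the study is adequately powered (power ≥ 0.80).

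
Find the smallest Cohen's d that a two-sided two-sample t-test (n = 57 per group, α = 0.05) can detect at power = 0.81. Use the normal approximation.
d ≈ 0.53

Minimum detectable effect (two-sample t-test, normal approximation):
d = (z_{α/2} + z_β) / √(n/2)
d = (1.960 + 0.878) / √(57/2)
d = 2.838 / 5.339
d ≈ 0.53

By Cohen's convention (0.2 small / 0.5 medium / 0.8 large): medium effect.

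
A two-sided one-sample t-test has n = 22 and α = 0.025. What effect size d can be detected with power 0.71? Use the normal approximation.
d ≈ 0.60

Minimum detectable effect (one-sample t-test, normal approximation):
d = (z_{α/2} + z_β) / √n
d = (2.241 + 0.553) / √22
d = 2.795 / 4.690
d ≈ 0.60

By Cohen's convention (0.2 small / 0.5 medium / 0.8 large): medium effect.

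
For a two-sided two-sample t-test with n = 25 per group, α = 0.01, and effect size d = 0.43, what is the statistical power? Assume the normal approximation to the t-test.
Power ≈ 0.15

Power calculation (two-sample t-test, normal approximation):
z_β = d · √(n/2) - z_{α/2}
z_β = 0.43 · √(25/2) - 2.576
z_β = 0.43 · 3.536 - 2.576
z_β = -1.056

Power = Φ(z_β) = Φ(-1.056) ≈ 0.146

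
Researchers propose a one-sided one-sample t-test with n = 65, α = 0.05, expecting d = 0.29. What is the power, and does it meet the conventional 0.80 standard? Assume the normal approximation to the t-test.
Power ≈ 0.76; the study is underpowered (power < 0.80)

Power calculation (one-sample t-test, normal approximation):
z_β = d · √n - z_α
z_β = 0.29 · √65 - 1.645
z_β = 0.29 · 8.062 - 1.645
z_β = 0.693

Power = Φ(z_β) = Φ(0.693) ≈ 0.756

Effect size d = 0.29 is small by Cohen's convention (0.2/0.5/0.8).

Threshold: power ≥ 0.80 is conventionally adequate.
Power ≈ 0.76 → the study is underpowered (power < 0.80).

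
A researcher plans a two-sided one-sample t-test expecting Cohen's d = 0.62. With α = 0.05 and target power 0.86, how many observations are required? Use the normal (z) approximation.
n = 25

Sample size formula (one-sample t-test, normal approximation):
n = ((z_{α/2} + z_β) / d)²

z_{α/2} = 1.960 (for α = 0.05, two-sided)
z_β = 1.080 (for power = 0.86)
d = 0.62

n = ((1.960 + 1.080) / 0.62)²
n = (4.903)²
n ≈ 24.04
Round up to the next whole number: n = 25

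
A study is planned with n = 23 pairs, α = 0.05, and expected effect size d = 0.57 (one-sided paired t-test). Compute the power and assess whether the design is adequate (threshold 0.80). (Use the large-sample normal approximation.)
Power ≈ 0.86; the study is adequately powered (power ≥ 0.80)

Power calculation (paired t-test, normal approximation):
z_β = d · √n - z_α
z_β = 0.57 · √23 - 1.645
z_β = 0.57 · 4.796 - 1.645
z_β = 1.089

Power = Φ(z_β) = Φ(1.089) ≈ 0.862

Effect size d = 0.57 is medium by Cohen's convention (0.2/0.5/0.8).

Threshold: power ≥ 0.80 is conventionally adequate.
Power ≈ 0.86 → the study is adequately powered (power ≥ 0.80).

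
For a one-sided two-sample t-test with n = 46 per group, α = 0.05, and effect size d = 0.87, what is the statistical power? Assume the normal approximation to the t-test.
Power ≈ 0.99

Power calculation (two-sample t-test, normal approximation):
z_β = d · √(n/2) - z_α
z_β = 0.87 · √(46/2) - 1.645
z_β = 0.87 · 4.796 - 1.645
z_β = 2.528

Power = Φ(z_β) = Φ(2.528) ≈ 0.994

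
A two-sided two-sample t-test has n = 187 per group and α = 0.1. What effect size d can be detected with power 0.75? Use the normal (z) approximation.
d ≈ 0.24

Minimum detectable effect (two-sample t-test, normal approximation):
d = (z_{α/2} + z_β) / √(n/2)
d = (1.645 + 0.674) / √(187/2)
d = 2.319 / 9.670
d ≈ 0.24

By Cohen's convention (0.2 small / 0.5 medium / 0.8 large): small effect.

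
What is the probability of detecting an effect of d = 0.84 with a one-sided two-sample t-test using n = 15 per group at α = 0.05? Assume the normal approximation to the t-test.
Power ≈ 0.74

Power calculation (two-sample t-test, normal approximation):
z_β = d · √(n/2) - z_α
z_β = 0.84 · √(15/2) - 1.645
z_β = 0.84 · 2.739 - 1.645
z_β = 0.656

Power = Φ(z_β) = Φ(0.656) ≈ 0.744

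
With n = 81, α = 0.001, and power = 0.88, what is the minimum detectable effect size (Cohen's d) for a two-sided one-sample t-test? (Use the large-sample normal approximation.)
d ≈ 0.50

Minimum detectable effect (one-sample t-test, normal approximation):
d = (z_{α/2} + z_β) / √n
d = (3.291 + 1.175) / √81
d = 4.466 / 9.000
d ≈ 0.50

By Cohen's convention (0.2 small / 0.5 medium / 0.8 large): medium effect.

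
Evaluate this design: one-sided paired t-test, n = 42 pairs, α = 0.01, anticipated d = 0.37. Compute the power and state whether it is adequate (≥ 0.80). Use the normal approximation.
Power ≈ 0.53; the study is underpowered (power < 0.80)

Power calculation (paired t-test, normal approximation):
z_β = d · √n - z_α
z_β = 0.37 · √42 - 2.326
z_β = 0.37 · 6.481 - 2.326
z_β = 0.072

Power = Φ(z_β) = Φ(0.072) ≈ 0.529

Effect size d = 0.37 is small by Cohen's convention (0.2/0.5/0.8).

Threshold: power ≥ 0.80 is conventionally adequate.
Power ≈ 0.53 → the study is underpowered (power < 0.80).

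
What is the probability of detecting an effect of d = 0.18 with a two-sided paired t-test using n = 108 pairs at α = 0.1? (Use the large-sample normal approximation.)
Power ≈ 0.59

Power calculation (paired t-test, normal approximation):
z_β = d · √n - z_{α/2}
z_β = 0.18 · √108 - 1.645
z_β = 0.18 · 10.392 - 1.645
z_β = 0.226

Power = Φ(z_β) = Φ(0.226) ≈ 0.589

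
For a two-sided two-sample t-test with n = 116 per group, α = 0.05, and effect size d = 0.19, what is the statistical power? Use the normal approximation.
Power ≈ 0.30

Power calculation (two-sample t-test, normal approximation):
z_β = d · √(n/2) - z_{α/2}
z_β = 0.19 · √(116/2) - 1.960
z_β = 0.19 · 7.616 - 1.960
z_β = -0.513

Power = Φ(z_β) = Φ(-0.513) ≈ 0.304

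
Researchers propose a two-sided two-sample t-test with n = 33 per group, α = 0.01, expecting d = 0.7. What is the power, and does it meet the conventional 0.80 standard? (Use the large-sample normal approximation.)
Power ≈ 0.61; the study is underpowered (power < 0.80)

Power calculation (two-sample t-test, normal approximation):
z_β = d · √(n/2) - z_{α/2}
z_β = 0.7 · √(33/2) - 2.576
z_β = 0.7 · 4.062 - 2.576
z_β = 0.268

Power = Φ(z_β) = Φ(0.268) ≈ 0.605

Effect size d = 0.7 is medium by Cohen's convention (0.2/0.5/0.8).

Threshold: power ≥ 0.80 is conventionally adequate.
Power ≈ 0.61 → the study is underpowered (power < 0.80).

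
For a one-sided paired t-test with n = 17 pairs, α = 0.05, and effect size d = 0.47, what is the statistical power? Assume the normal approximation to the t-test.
Power ≈ 0.62

Power calculation (paired t-test, normal approximation):
z_β = d · √n - z_α
z_β = 0.47 · √17 - 1.645
z_β = 0.47 · 4.123 - 1.645
z_β = 0.293

Power = Φ(z_β) = Φ(0.293) ≈ 0.615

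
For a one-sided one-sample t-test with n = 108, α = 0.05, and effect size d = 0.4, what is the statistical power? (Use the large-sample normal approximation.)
Power ≈ 0.99

Power calculation (one-sample t-test, normal approximation):
z_β = d · √n - z_α
z_β = 0.4 · √108 - 1.645
z_β = 0.4 · 10.392 - 1.645
z_β = 2.512

Power = Φ(z_β) = Φ(2.512) ≈ 0.994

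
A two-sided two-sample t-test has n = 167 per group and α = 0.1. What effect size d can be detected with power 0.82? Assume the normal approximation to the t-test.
d ≈ 0.28

Minimum detectable effect (two-sample t-test, normal approximation):
d = (z_{α/2} + z_β) / √(n/2)
d = (1.645 + 0.915) / √(167/2)
d = 2.560 / 9.138
d ≈ 0.28

By Cohen's convention (0.2 small / 0.5 medium / 0.8 large): small effect.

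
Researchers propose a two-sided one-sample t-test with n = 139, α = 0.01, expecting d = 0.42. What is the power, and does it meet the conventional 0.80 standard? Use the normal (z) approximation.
Power ≈ 0.99; the study is adequately powered (power ≥ 0.80)

Power calculation (one-sample t-test, normal approximation):
z_β = d · √n - z_{α/2}
z_β = 0.42 · √139 - 2.576
z_β = 0.42 · 11.790 - 2.576
z_β = 2.376

Power = Φ(z_β) = Φ(2.376) ≈ 0.991

Effect size d = 0.42 is small by Cohen's convention (0.2/0.5/0.8).

Threshold: power ≥ 0.80 is conventionally adequate.
Power ≈ 0.99 → the study is adequately powered (power ≥ 0.80).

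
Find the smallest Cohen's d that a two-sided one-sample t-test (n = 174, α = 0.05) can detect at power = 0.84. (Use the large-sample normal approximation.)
d ≈ 0.22

Minimum detectable effect (one-sample t-test, normal approximation):
d = (z_{α/2} + z_β) / √n
d = (1.960 + 0.994) / √174
d = 2.954 / 13.191
d ≈ 0.22

By Cohen's convention (0.2 small / 0.5 medium / 0.8 large): small effect.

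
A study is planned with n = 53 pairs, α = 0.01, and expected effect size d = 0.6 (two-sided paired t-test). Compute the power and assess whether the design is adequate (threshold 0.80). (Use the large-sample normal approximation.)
Power ≈ 0.96; the study is adequately powered (power ≥ 0.80)

Power calculation (paired t-test, normal approximation):
z_β = d · √n - z_{α/2}
z_β = 0.6 · √53 - 2.576
z_β = 0.6 · 7.280 - 2.576
z_β = 1.792

Power = Φ(z_β) = Φ(1.792) ≈ 0.963

Effect size d = 0.6 is medium by Cohen's convention (0.2/0.5/0.8).

Threshold: power ≥ 0.80 is conventionally adequate.
Power ≈ 0.96 → the study is adequately powered (power ≥ 0.80).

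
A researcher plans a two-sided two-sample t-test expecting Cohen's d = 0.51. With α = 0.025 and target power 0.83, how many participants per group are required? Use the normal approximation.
n = 79 per group

Sample size formula (two-sample t-test, normal approximation):
n = 2 · ((z_{α/2} + z_β) / d)²

z_{α/2} = 2.241 (for α = 0.025, two-sided)
z_β = 0.954 (for power = 0.83)
d = 0.51

n = 2 · ((2.241 + 0.954) / 0.51)²
n = 2 · (6.265)²
n ≈ 78.50
Round up to the next whole number: n = 79 per group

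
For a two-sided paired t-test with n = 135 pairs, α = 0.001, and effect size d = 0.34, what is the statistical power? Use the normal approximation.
Power ≈ 0.75

Power calculation (paired t-test, normal approximation):
z_β = d · √n - z_{α/2}
z_β = 0.34 · √135 - 3.291
z_β = 0.34 · 11.619 - 3.291
z_β = 0.660

Power = Φ(z_β) = Φ(0.660) ≈ 0.745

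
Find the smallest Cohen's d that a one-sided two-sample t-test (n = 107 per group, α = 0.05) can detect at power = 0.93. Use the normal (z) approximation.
d ≈ 0.43

Minimum detectable effect (two-sample t-test, normal approximation):
d = (z_α + z_β) / √(n/2)
d = (1.645 + 1.476) / √(107/2)
d = 3.121 / 7.314
d ≈ 0.43

By Cohen's convention (0.2 small / 0.5 medium / 0.8 large): small effect.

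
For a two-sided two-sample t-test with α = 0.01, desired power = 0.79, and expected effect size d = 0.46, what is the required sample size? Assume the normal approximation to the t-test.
n = 109 per group

Sample size formula (two-sample t-test, normal approximation):
n = 2 · ((z_{α/2} + z_β) / d)²

z_{α/2} = 2.576 (for α = 0.01, two-sided)
z_β = 0.806 (for power = 0.79)
d = 0.46

n = 2 · ((2.576 + 0.806) / 0.46)²
n = 2 · (7.352)²
n ≈ 108.10
Round up to the next whole number: n = 109 per group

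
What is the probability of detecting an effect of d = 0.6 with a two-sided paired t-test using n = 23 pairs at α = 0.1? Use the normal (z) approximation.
Power ≈ 0.89

Power calculation (paired t-test, normal approximation):
z_β = d · √n - z_{α/2}
z_β = 0.6 · √23 - 1.645
z_β = 0.6 · 4.796 - 1.645
z_β = 1.233

Power = Φ(z_β) = Φ(1.233) ≈ 0.891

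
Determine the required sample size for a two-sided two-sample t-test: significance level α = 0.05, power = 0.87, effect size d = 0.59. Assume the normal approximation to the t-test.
n = 55 per group

Sample size formula (two-sample t-test, normal approximation):
n = 2 · ((z_{α/2} + z_β) / d)²

z_{α/2} = 1.960 (for α = 0.05, two-sided)
z_β = 1.126 (for power = 0.87)
d = 0.59

n = 2 · ((1.960 + 1.126) / 0.59)²
n = 2 · (5.231)²
n ≈ 54.73
Round up to the next whole number: n = 55 per group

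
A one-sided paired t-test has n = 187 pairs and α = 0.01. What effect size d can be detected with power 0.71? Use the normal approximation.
d ≈ 0.21

Minimum detectable effect (paired t-test, normal approximation):
d = (z_α + z_β) / √n
d = (2.326 + 0.553) / √187
d = 2.880 / 13.675
d ≈ 0.21

By Cohen's convention (0.2 small / 0.5 medium / 0.8 large): small effect.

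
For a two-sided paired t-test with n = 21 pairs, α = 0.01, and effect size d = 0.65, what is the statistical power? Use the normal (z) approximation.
Power ≈ 0.66

Power calculation (paired t-test, normal approximation):
z_β = d · √n - z_{α/2}
z_β = 0.65 · √21 - 2.576
z_β = 0.65 · 4.583 - 2.576
z_β = 0.403

Power = Φ(z_β) = Φ(0.403) ≈ 0.656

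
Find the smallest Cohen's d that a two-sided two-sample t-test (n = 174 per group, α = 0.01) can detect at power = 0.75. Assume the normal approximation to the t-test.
d ≈ 0.35

Minimum detectable effect (two-sample t-test, normal approximation):
d = (z_{α/2} + z_β) / √(n/2)
d = (2.576 + 0.674) / √(174/2)
d = 3.250 / 9.327
d ≈ 0.35

By Cohen's convention (0.2 small / 0.5 medium / 0.8 large): small effect.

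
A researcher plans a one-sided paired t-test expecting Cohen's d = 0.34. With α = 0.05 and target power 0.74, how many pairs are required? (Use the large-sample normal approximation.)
n = 46 pairs

Sample size formula (paired t-test, normal approximation):
n = ((z_α + z_β) / d)²

z_α = 1.645 (for α = 0.05, one-sided)
z_β = 0.643 (for power = 0.74)
d = 0.34

n = ((1.645 + 0.643) / 0.34)²
n = (6.729)²
n ≈ 45.28
Round up to the next whole number: n = 46 pairs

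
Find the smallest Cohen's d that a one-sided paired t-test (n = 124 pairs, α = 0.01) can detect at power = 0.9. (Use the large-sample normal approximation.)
d ≈ 0.32

Minimum detectable effect (paired t-test, normal approximation):
d = (z_α + z_β) / √n
d = (2.326 + 1.282) / √124
d = 3.608 / 11.136
d ≈ 0.32

By Cohen's convention (0.2 small / 0.5 medium / 0.8 large): small effect.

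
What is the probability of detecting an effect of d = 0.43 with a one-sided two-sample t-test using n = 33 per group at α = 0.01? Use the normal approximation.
Power ≈ 0.28

Power calculation (two-sample t-test, normal approximation):
z_β = d · √(n/2) - z_α
z_β = 0.43 · √(33/2) - 2.326
z_β = 0.43 · 4.062 - 2.326
z_β = -0.580

Power = Φ(z_β) = Φ(-0.580) ≈ 0.281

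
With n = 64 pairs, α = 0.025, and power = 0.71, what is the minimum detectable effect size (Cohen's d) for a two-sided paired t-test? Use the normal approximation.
d ≈ 0.35

Minimum detectable effect (paired t-test, normal approximation):
d = (z_{α/2} + z_β) / √n
d = (2.241 + 0.553) / √64
d = 2.795 / 8.000
d ≈ 0.35

By Cohen's convention (0.2 small / 0.5 medium / 0.8 large): small effect.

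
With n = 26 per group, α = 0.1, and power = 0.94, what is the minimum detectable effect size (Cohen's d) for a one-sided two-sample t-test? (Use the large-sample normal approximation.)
d ≈ 0.79

Minimum detectable effect (two-sample t-test, normal approximation):
d = (z_α + z_β) / √(n/2)
d = (1.282 + 1.555) / √(26/2)
d = 2.836 / 3.606
d ≈ 0.79

By Cohen's convention (0.2 small / 0.5 medium / 0.8 large): medium effect.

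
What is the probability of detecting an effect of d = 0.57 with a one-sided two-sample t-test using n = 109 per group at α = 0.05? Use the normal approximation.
Power ≈ 0.99

Power calculation (two-sample t-test, normal approximation):
z_β = d · √(n/2) - z_α
z_β = 0.57 · √(109/2) - 1.645
z_β = 0.57 · 7.382 - 1.645
z_β = 2.563

Power = Φ(z_β) = Φ(2.563) ≈ 0.995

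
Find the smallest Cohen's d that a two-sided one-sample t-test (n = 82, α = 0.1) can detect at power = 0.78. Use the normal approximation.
d ≈ 0.27

Minimum detectable effect (one-sample t-test, normal approximation):
d = (z_{α/2} + z_β) / √n
d = (1.645 + 0.772) / √82
d = 2.417 / 9.055
d ≈ 0.27

By Cohen's convention (0.2 small / 0.5 medium / 0.8 large): small effect.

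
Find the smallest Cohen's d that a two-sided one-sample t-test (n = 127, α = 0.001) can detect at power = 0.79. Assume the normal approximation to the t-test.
d ≈ 0.36

Minimum detectable effect (one-sample t-test, normal approximation):
d = (z_{α/2} + z_β) / √n
d = (3.291 + 0.806) / √127
d = 4.097 / 11.269
d ≈ 0.36

By Cohen's convention (0.2 small / 0.5 medium / 0.8 large): small effect.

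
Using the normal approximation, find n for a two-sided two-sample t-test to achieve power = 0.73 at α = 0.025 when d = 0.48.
n = 71 per group

Sample size formula (two-sample t-test, normal approximation):
n = 2 · ((z_{α/2} + z_β) / d)²

z_{α/2} = 2.241 (for α = 0.025, two-sided)
z_β = 0.613 (for power = 0.73)
d = 0.48

n = 2 · ((2.241 + 0.613) / 0.48)²
n = 2 · (5.946)²
n ≈ 70.71
Round up to the next whole number: n = 71 per group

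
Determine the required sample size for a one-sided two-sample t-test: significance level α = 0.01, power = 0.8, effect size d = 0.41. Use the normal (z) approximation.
n = 120 per group

Sample size formula (two-sample t-test, normal approximation):
n = 2 · ((z_α + z_β) / d)²

z_α = 2.326 (for α = 0.01, one-sided)
z_β = 0.842 (for power = 0.8)
d = 0.41

n = 2 · ((2.326 + 0.842) / 0.41)²
n = 2 · (7.727)²
n ≈ 119.41
Round up to the next whole number: n = 120 per group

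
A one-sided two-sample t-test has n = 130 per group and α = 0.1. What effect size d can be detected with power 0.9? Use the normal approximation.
d ≈ 0.32

Minimum detectable effect (two-sample t-test, normal approximation):
d = (z_α + z_β) / √(n/2)
d = (1.282 + 1.282) / √(130/2)
d = 2.563 / 8.062
d ≈ 0.32

By Cohen's convention (0.2 small / 0.5 medium / 0.8 large): small effect.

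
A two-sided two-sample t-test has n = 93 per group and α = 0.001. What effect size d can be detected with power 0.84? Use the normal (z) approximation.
d ≈ 0.63

Minimum detectable effect (two-sample t-test, normal approximation):
d = (z_{α/2} + z_β) / √(n/2)
d = (3.291 + 0.994) / √(93/2)
d = 4.285 / 6.819
d ≈ 0.63

By Cohen's convention (0.2 small / 0.5 medium / 0.8 large): medium effect.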